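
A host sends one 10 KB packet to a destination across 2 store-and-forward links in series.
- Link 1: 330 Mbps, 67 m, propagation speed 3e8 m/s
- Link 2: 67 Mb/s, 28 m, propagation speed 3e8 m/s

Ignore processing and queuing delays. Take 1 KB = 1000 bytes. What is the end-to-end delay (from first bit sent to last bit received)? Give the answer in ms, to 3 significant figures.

1.44 ms

L = 80000 bits.
Transmission delays (L/R per hop): 0.242424, 1.19403 ms; sum = 1.43645 ms.
Propagation delays (d/s per hop): 0.000223333, 9.33333e-05 ms; sum = 0.000316667 ms.
End-to-end = 1.44 ms.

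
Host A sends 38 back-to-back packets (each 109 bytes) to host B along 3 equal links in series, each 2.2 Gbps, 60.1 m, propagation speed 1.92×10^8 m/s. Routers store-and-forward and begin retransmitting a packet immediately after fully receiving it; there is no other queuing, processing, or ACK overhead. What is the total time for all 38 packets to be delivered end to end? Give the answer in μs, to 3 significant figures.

16.8 μs

Per-hop transmission t_tx = L/R = 872/2200000000 = 0.396364 μs.
Per-hop propagation t_prop = 60.1/192000000 = 0.313021 μs.
Pipeline fill: first packet needs 3·t_tx to clear all hops; remaining 37 packets each add one t_tx.
Total = (3+38-1)·t_tx + 3·t_prop = 40·0.396364 + 3·0.313021 = 16.8 μs.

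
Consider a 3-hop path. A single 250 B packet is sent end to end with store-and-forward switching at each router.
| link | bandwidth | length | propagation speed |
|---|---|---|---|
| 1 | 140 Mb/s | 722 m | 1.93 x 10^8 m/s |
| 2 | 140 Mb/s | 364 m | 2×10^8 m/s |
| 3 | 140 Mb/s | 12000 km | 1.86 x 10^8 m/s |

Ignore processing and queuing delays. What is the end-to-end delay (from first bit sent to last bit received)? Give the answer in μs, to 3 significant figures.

64600 μs

L = 250 × 8 = 2000 bits.
Transmission delay per hop = L/R = 2000/140000000 = 14.2857 μs; 3 hops → 42.8571 μs.
Propagation delays (d/s per hop): 3.74093, 1.82, 64516.1 μs; sum = 64521.7 μs.
End-to-end = 64600 μs.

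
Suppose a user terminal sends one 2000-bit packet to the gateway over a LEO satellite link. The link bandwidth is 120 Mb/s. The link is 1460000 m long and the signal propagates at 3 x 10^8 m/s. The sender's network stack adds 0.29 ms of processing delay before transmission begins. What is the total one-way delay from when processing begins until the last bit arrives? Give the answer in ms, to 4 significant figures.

Transmission delay = L/R = 2000 / 120000000 = 0.0166667 ms.
Propagation delay = d/s = 1460000 m / 300000000 m/s = 4.86667 ms.
Plus processing delay 0.29 ms = 0.29 ms.
Total = 5.173 ms.

5.173 ms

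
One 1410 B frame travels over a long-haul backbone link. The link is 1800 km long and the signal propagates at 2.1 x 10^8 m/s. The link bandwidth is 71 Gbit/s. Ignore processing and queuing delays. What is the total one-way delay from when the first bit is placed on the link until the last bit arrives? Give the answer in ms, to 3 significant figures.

8.57 ms

L = 1410 × 8 = 11280 bits.
Transmission delay = L/R = 11280 / 71000000000 = 0.000158873 ms.
Propagation delay = d/s = 1800000 m / 210000000 m/s = 8.57143 ms.
Total = 8.57 ms.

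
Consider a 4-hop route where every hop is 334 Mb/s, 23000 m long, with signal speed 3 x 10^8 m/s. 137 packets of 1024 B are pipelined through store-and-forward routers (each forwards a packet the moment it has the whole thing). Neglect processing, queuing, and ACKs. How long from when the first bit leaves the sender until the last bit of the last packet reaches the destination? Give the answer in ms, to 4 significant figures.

Per-hop transmission t_tx = L/R = 8192/334000000 = 0.0245269 ms.
Per-hop propagation t_prop = 23000/300000000 = 0.0766667 ms.
Pipeline fill: first packet needs 4·t_tx to clear all hops; remaining 136 packets each add one t_tx.
Total = (4+137-1)·t_tx + 4·t_prop = 140·0.0245269 + 4·0.0766667 = 3.740 ms.

3.740 ms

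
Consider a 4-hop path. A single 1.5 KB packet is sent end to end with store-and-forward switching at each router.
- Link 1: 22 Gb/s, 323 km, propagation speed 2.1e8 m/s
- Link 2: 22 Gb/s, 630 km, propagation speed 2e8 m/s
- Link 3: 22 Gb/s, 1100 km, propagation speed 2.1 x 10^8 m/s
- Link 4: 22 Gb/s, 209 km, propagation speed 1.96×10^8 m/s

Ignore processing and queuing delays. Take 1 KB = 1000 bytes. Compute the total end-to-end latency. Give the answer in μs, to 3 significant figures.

L = 12000 bits.
Transmission delay per hop = L/R = 12000/22000000000 = 0.545455 μs; 4 hops → 2.18182 μs.
Propagation delays (d/s per hop): 1538.1, 3150, 5238.1, 1066.33 μs; sum = 10992.5 μs.
End-to-end = 11000 μs.

11000 μs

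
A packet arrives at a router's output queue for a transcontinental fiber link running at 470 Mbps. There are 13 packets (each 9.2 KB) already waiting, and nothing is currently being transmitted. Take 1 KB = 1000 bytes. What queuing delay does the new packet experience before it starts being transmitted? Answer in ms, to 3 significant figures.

Each queued packet: L/R = 73600/470000000 = 0.156596 ms.
13 queued → 2.03574 ms.
Queuing delay = 2.04 ms.

2.04 ms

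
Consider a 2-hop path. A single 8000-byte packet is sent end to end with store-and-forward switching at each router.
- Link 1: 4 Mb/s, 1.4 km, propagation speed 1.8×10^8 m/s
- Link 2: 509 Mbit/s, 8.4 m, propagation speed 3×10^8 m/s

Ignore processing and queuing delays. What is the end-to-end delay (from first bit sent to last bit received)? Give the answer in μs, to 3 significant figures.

16100 μs

L = 8000 × 8 = 64000 bits.
Transmission delays (L/R per hop): 16000, 125.737 μs; sum = 16125.7 μs.
Propagation delays (d/s per hop): 7.77778, 0.028 μs; sum = 7.80578 μs.
End-to-end = 16100 μs.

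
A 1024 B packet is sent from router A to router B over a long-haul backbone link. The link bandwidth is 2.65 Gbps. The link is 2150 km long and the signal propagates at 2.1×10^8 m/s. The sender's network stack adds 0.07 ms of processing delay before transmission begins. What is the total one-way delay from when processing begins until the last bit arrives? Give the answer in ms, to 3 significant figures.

10.3 ms

L = 1024 × 8 = 8192 bits.
Transmission delay = L/R = 8192 / 2650000000 = 0.00309132 ms.
Propagation delay = d/s = 2150000 m / 210000000 m/s = 10.2381 ms.
Plus processing delay 0.07 ms = 0.07 ms.
Total = 10.3 ms.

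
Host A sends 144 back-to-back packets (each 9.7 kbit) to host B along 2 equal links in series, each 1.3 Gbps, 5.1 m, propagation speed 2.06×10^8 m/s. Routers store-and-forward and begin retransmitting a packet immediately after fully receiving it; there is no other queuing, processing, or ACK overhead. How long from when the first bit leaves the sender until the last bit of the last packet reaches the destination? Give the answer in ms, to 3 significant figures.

Per-hop transmission t_tx = L/R = 9700/1300000000 = 0.00746154 ms.
Per-hop propagation t_prop = 5.1/206000000 = 2.47573e-05 ms.
Pipeline fill: first packet needs 2·t_tx to clear all hops; remaining 143 packets each add one t_tx.
Total = (2+144-1)·t_tx + 2·t_prop = 145·0.00746154 + 2·2.47573e-05 = 1.08 ms.

1.08 ms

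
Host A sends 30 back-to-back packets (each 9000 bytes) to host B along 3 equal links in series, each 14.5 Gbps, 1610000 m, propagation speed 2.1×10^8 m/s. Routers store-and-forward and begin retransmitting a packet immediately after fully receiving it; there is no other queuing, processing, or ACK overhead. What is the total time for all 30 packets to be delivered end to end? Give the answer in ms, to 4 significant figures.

23.16 ms

Per-hop transmission t_tx = L/R = 72000/14500000000 = 0.00496552 ms.
Per-hop propagation t_prop = 1610000/210000000 = 7.66667 ms.
Pipeline fill: first packet needs 3·t_tx to clear all hops; remaining 29 packets each add one t_tx.
Total = (3+30-1)·t_tx + 3·t_prop = 32·0.00496552 + 3·7.66667 = 23.16 ms.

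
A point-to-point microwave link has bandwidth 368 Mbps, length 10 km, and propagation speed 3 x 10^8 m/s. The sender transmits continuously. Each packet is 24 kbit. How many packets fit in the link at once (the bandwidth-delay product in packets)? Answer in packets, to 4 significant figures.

Propagation delay = 10000 / 300000000 = 3.33333e-05 s.
BDP = R × t_prop = 368000000 × 3.33333e-05 = 12266.7 bits.
In packets of 24000 bits: 0.5111 packets.

0.5111 packets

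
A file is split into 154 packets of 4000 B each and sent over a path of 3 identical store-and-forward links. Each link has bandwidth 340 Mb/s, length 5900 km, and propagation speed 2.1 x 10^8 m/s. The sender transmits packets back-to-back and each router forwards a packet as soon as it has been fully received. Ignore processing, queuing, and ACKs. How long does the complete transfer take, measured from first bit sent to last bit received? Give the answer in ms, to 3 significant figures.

99.0 ms

Per-hop transmission t_tx = L/R = 32000/340000000 = 0.0941176 ms.
Per-hop propagation t_prop = 5900000/210000000 = 28.0952 ms.
Pipeline fill: first packet needs 3·t_tx to clear all hops; remaining 153 packets each add one t_tx.
Total = (3+154-1)·t_tx + 3·t_prop = 156·0.0941176 + 3·28.0952 = 99.0 ms.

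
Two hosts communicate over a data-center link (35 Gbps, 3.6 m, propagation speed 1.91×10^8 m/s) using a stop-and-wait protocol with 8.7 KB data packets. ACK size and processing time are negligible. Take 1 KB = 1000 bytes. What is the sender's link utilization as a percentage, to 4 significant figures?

98.14 %

t_tx = L/R = 69600/35000000000 = 1.98857e-06 s.
t_prop = 3.6/191000000 = 1.88482e-08 s; RTT = 3.76963e-08 s.
Cycle = t_tx + RTT = 2.02627e-06 s.
Utilization = t_tx / cycle = 1.98857e-06/2.02627e-06 = 98.14 %.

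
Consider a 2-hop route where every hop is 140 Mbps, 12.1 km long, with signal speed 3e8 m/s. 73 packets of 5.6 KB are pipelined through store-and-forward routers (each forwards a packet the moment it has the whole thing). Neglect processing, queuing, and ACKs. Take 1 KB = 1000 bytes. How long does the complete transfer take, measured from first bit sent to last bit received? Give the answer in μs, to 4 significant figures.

23760 μs

Per-hop transmission t_tx = L/R = 44800/140000000 = 320 μs.
Per-hop propagation t_prop = 12100/300000000 = 40.3333 μs.
Pipeline fill: first packet needs 2·t_tx to clear all hops; remaining 72 packets each add one t_tx.
Total = (2+73-1)·t_tx + 2·t_prop = 74·320 + 2·40.3333 = 23760 μs.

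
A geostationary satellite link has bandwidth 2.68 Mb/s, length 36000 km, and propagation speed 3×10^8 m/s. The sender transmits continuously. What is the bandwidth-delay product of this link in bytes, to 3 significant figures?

Propagation delay = 36000000 / 300000000 = 0.12 s.
BDP = R × t_prop = 2680000 × 0.12 = 321600 bits.
In bytes: 321600/8 = 40200 bytes.

40200 bytes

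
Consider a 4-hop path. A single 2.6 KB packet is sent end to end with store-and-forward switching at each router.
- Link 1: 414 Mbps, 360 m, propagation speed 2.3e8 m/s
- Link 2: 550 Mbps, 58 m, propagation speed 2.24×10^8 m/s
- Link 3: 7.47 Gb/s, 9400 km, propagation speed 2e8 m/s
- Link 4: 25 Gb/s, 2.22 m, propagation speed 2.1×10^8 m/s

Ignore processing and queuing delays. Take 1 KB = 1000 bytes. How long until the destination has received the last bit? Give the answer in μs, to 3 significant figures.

47100 μs

L = 20800 bits.
Transmission delays (L/R per hop): 50.2415, 37.8182, 2.78447, 0.832 μs; sum = 91.6762 μs.
Propagation delays (d/s per hop): 1.56522, 0.258929, 47000, 0.0105714 μs; sum = 47001.8 μs.
End-to-end = 47100 μs.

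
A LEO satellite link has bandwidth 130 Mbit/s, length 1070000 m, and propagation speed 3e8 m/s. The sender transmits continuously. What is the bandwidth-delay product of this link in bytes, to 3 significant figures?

Propagation delay = 1070000 / 300000000 = 0.00356667 s.
BDP = R × t_prop = 130000000 × 0.00356667 = 463667 bits.
In bytes: 463667/8 = 58000 bytes.

58000 bytes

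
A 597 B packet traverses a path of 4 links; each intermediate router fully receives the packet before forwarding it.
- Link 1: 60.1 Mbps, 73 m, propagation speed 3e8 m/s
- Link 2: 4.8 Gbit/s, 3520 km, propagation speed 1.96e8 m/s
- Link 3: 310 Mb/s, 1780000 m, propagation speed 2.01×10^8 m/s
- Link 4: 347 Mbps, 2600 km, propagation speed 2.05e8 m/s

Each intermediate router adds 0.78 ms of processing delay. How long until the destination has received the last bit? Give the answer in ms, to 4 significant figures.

41.95 ms

L = 597 × 8 = 4776 bits.
Transmission delays (L/R per hop): 0.0794676, 0.000995, 0.0154065, 0.0137637 ms; sum = 0.109633 ms.
Propagation delays (d/s per hop): 0.000243333, 17.9592, 8.85572, 12.6829 ms; sum = 39.4981 ms.
Processing at 3 router(s): 3 × 0.78 ms = 2.34 ms.
End-to-end = 41.95 ms.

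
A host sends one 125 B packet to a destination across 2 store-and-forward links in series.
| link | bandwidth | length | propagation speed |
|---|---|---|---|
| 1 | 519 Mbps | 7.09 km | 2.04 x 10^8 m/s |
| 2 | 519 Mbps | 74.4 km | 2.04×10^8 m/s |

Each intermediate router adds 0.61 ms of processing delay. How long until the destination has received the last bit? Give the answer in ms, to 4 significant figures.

L = 125 × 8 = 1000 bits.
Transmission delay per hop = L/R = 1000/519000000 = 0.00192678 ms; 2 hops → 0.00385356 ms.
Propagation delays (d/s per hop): 0.0347549, 0.364706 ms; sum = 0.399461 ms.
Processing at 1 router(s): 1 × 0.61 ms = 0.61 ms.
End-to-end = 1.013 ms.

1.013 ms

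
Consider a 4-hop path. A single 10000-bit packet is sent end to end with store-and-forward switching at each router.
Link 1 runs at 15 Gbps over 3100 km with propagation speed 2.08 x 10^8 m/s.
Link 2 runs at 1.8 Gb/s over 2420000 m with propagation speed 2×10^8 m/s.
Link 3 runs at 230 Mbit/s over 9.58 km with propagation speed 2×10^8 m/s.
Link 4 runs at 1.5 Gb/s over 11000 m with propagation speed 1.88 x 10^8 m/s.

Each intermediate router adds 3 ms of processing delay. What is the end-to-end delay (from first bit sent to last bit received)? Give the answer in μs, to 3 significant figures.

Transmission delays (L/R per hop): 0.666667, 5.55556, 43.4783, 6.66667 μs; sum = 56.3671 μs.
Propagation delays (d/s per hop): 14903.8, 12100, 47.9, 58.5106 μs; sum = 27110.3 μs.
Processing at 3 router(s): 3 × 3 ms = 9000 μs.
End-to-end = 36200 μs.

36200 μs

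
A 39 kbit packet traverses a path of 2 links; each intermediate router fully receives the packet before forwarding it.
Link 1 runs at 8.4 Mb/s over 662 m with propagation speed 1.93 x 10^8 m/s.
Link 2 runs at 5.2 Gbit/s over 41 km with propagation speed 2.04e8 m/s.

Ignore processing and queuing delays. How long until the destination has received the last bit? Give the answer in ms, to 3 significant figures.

4.85 ms

L = 39000 bits.
Transmission delays (L/R per hop): 4.64286, 0.0075 ms; sum = 4.65036 ms.
Propagation delays (d/s per hop): 0.00343005, 0.20098 ms; sum = 0.20441 ms.
End-to-end = 4.85 ms.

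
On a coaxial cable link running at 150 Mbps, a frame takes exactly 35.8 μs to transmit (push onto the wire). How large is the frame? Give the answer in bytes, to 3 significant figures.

L = R × t_tx = 150000000 b/s × 3.58e-05 s = 5370 bits.
In bytes: 5370 / 8 = 671 bytes.

671 bytes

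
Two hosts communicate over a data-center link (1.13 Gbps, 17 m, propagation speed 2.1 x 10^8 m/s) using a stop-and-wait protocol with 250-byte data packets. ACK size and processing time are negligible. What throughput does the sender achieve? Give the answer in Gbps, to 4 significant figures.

1.035 Gbps

t_tx = L/R = 2000/1130000000 = 1.76991e-06 s.
t_prop = 17/210000000 = 8.09524e-08 s; RTT = 1.61905e-07 s.
Cycle = t_tx + RTT = 1.93182e-06 s.
Throughput = L / cycle = 2000 / 1.93182e-06 = 1.035 Gbps.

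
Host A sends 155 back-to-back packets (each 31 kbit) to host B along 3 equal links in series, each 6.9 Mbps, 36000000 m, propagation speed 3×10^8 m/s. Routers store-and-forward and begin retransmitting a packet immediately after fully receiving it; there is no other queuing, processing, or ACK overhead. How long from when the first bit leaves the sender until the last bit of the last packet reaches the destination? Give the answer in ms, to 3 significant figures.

1070 ms

Per-hop transmission t_tx = L/R = 31000/6900000 = 4.49275 ms.
Per-hop propagation t_prop = 36000000/300000000 = 120 ms.
Pipeline fill: first packet needs 3·t_tx to clear all hops; remaining 154 packets each add one t_tx.
Total = (3+155-1)·t_tx + 3·t_prop = 157·4.49275 + 3·120 = 1070 ms.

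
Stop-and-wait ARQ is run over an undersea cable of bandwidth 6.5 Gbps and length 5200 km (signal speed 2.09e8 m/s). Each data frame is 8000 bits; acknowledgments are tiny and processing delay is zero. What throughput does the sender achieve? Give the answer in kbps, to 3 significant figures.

t_tx = L/R = 8000/6500000000 = 1.23077e-06 s.
t_prop = 5200000/209000000 = 0.0248804 s; RTT = 0.0497608 s.
Cycle = t_tx + RTT = 0.049762 s.
Throughput = L / cycle = 8000 / 0.049762 = 161 kbps.

161 kbps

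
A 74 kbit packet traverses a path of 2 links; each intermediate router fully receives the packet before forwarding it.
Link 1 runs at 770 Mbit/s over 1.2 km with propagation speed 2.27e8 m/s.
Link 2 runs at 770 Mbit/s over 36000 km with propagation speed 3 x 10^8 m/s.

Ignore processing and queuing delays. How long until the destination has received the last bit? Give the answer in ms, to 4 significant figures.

120.2 ms

L = 74000 bits.
Transmission delay per hop = L/R = 74000/770000000 = 0.0961039 ms; 2 hops → 0.192208 ms.
Propagation delays (d/s per hop): 0.00528634, 120 ms; sum = 120.005 ms.
End-to-end = 120.2 ms.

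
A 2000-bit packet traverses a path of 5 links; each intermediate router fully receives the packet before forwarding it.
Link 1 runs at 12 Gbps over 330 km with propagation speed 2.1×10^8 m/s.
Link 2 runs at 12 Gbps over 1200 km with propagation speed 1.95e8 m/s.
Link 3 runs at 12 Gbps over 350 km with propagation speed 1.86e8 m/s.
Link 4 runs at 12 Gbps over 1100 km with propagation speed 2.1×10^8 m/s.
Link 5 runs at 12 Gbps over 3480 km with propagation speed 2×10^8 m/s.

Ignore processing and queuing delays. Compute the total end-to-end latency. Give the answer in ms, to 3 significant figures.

32.2 ms

Transmission delay per hop = L/R = 2000/12000000000 = 0.000166667 ms; 5 hops → 0.000833333 ms.
Propagation delays (d/s per hop): 1.57143, 6.15385, 1.88172, 5.2381, 17.4 ms; sum = 32.2451 ms.
End-to-end = 32.2 ms.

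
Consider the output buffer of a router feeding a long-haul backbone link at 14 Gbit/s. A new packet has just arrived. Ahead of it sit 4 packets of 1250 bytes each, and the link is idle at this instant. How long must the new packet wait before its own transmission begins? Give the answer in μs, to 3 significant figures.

Each queued packet: L/R = 10000/14000000000 = 0.714286 μs.
4 queued → 2.85714 μs.
Queuing delay = 2.86 μs.

2.86 μs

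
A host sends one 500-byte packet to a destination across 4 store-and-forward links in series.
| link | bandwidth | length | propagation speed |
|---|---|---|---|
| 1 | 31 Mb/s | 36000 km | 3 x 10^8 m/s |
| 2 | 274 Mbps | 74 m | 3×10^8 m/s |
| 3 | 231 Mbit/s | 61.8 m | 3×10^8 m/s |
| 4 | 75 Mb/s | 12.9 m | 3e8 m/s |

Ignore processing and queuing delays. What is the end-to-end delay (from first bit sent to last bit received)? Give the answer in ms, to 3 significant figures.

L = 500 × 8 = 4000 bits.
Transmission delays (L/R per hop): 0.129032, 0.0145985, 0.017316, 0.0533333 ms; sum = 0.21428 ms.
Propagation delays (d/s per hop): 120, 0.000246667, 0.000206, 4.3e-05 ms; sum = 120 ms.
End-to-end = 120 ms.

120 ms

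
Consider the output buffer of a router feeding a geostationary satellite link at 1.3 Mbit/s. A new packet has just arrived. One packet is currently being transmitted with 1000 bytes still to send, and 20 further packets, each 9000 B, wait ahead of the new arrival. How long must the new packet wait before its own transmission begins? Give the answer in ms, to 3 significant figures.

1110 ms

Each queued packet: L/R = 72000/1300000 = 55.3846 ms.
20 queued → 1107.69 ms.
Plus remaining 8000 bits of current packet: 6.15385 ms.
Queuing delay = 1110 ms.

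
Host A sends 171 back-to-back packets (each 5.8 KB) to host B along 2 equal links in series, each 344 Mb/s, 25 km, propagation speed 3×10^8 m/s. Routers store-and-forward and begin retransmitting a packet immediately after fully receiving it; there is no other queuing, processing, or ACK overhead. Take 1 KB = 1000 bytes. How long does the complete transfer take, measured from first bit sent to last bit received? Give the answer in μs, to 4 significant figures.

23370 μs

Per-hop transmission t_tx = L/R = 46400/344000000 = 134.884 μs.
Per-hop propagation t_prop = 25000/300000000 = 83.3333 μs.
Pipeline fill: first packet needs 2·t_tx to clear all hops; remaining 170 packets each add one t_tx.
Total = (2+171-1)·t_tx + 2·t_prop = 172·134.884 + 2·83.3333 = 23370 μs.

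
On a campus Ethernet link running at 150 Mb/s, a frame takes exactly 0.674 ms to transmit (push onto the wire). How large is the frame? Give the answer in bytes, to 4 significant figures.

L = R × t_tx = 150000000 b/s × 0.000674 s = 101100 bits.
In bytes: 101100 / 8 = 12640 bytes.

12640 bytes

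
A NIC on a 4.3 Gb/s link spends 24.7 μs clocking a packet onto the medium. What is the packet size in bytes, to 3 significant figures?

13300 bytes

L = R × t_tx = 4300000000 b/s × 2.47e-05 s = 106210 bits.
In bytes: 106210 / 8 = 13300 bytes.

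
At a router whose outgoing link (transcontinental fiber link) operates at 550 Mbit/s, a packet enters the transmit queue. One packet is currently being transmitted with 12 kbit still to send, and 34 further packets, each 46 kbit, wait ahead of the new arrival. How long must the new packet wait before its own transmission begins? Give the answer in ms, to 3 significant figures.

2.87 ms

Each queued packet: L/R = 46000/550000000 = 0.0836364 ms.
34 queued → 2.84364 ms.
Plus remaining 12000 bits of current packet: 0.0218182 ms.
Queuing delay = 2.87 ms.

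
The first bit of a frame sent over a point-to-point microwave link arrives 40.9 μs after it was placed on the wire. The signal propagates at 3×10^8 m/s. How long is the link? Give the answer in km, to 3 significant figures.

12.3 km

d = s × t_prop = 300000000 × 4.09e-05 = 12.3 km.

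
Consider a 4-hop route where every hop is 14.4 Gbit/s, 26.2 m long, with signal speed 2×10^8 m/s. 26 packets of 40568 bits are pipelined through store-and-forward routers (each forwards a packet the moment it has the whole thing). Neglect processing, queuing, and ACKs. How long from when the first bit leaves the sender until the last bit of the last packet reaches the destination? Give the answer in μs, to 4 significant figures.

82.22 μs

Per-hop transmission t_tx = L/R = 40568/14400000000 = 2.81722 μs.
Per-hop propagation t_prop = 26.2/200000000 = 0.131 μs.
Pipeline fill: first packet needs 4·t_tx to clear all hops; remaining 25 packets each add one t_tx.
Total = (4+26-1)·t_tx + 4·t_prop = 29·2.81722 + 4·0.131 = 82.22 μs.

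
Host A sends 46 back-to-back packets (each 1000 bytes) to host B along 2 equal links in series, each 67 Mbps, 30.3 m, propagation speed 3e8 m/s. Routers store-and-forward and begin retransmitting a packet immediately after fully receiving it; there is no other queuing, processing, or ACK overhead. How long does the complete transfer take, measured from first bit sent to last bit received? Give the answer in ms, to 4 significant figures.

5.612 ms

Per-hop transmission t_tx = L/R = 8000/67000000 = 0.119403 ms.
Per-hop propagation t_prop = 30.3/300000000 = 0.000101 ms.
Pipeline fill: first packet needs 2·t_tx to clear all hops; remaining 45 packets each add one t_tx.
Total = (2+46-1)·t_tx + 2·t_prop = 47·0.119403 + 2·0.000101 = 5.612 ms.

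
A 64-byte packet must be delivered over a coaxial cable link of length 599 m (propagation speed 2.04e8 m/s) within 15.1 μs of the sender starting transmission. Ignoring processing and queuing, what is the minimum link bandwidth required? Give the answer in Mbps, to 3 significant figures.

L = 512 bits.
Propagation delay = 599 / 204000000 = 2.93627 μs.
Transmission budget = 15.1 − 2.93627 = 12.1637 μs.
R ≥ L / t_tx = 512 bits / 1.21637e-05 s = 42.1 Mbps.

42.1 Mbps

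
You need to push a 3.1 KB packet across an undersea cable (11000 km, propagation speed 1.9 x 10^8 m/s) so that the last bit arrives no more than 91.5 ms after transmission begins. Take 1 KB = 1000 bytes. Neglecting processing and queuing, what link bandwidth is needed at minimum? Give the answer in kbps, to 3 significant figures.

738 kbps

L = 24800 bits.
Propagation delay = 11000000 / 190000000 = 57.8947 ms.
Transmission budget = 91.5 − 57.8947 = 33.6053 ms.
R ≥ L / t_tx = 24800 bits / 0.0336053 s = 738 kbps.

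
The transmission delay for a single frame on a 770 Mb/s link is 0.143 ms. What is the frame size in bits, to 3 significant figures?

110000 bits

L = R × t_tx = 770000000 b/s × 0.000143 s = 110110 bits.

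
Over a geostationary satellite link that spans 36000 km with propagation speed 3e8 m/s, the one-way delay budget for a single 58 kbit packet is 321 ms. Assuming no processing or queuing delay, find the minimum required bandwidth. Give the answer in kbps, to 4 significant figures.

Propagation delay = 36000000 / 300000000 = 120 ms.
Transmission budget = 321 − 120 = 201 ms.
R ≥ L / t_tx = 58000 bits / 0.201 s = 288.6 kbps.

288.6 kbps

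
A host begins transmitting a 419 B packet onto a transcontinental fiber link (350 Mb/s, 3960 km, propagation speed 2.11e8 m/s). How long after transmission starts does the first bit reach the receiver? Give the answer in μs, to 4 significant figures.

18770 μs

First bit experiences only propagation delay: d/s = 3960000/211000000 = 18770 μs.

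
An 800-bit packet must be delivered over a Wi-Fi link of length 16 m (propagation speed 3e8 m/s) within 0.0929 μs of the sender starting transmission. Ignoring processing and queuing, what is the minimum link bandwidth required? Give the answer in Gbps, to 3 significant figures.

Propagation delay = 16 / 300000000 = 0.0533333 μs.
Transmission budget = 0.0929 − 0.0533333 = 0.0395667 μs.
R ≥ L / t_tx = 800 bits / 3.95667e-08 s = 20.2 Gbps.

20.2 Gbps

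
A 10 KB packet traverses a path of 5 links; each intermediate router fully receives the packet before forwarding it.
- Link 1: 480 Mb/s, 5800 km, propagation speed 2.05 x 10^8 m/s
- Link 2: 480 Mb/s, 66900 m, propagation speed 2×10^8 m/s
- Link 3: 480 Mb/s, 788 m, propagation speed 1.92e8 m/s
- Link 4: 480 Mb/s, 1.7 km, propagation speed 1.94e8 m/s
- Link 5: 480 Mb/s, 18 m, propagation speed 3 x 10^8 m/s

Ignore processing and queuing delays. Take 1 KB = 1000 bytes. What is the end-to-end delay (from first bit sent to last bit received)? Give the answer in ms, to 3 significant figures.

L = 80000 bits.
Transmission delay per hop = L/R = 80000/480000000 = 0.166667 ms; 5 hops → 0.833333 ms.
Propagation delays (d/s per hop): 28.2927, 0.3345, 0.00410417, 0.00876289, 6e-05 ms; sum = 28.6401 ms.
End-to-end = 29.5 ms.

29.5 ms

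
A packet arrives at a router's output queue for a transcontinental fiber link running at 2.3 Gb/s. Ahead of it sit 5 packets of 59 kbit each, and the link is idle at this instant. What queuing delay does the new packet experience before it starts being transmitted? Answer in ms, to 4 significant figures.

Each queued packet: L/R = 59000/2300000000 = 0.0256522 ms.
5 queued → 0.128261 ms.
Queuing delay = 0.1283 ms.

0.1283 ms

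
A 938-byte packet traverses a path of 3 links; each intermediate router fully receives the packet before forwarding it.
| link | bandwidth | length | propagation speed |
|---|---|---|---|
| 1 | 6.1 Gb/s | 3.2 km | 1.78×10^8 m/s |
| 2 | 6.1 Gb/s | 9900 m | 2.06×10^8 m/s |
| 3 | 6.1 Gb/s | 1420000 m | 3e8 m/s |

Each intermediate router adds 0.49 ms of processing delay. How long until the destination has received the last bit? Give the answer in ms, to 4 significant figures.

L = 938 × 8 = 7504 bits.
Transmission delay per hop = L/R = 7504/6100000000 = 0.00123016 ms; 3 hops → 0.00369049 ms.
Propagation delays (d/s per hop): 0.0179775, 0.0480583, 4.73333 ms; sum = 4.79937 ms.
Processing at 2 router(s): 2 × 0.49 ms = 0.98 ms.
End-to-end = 5.783 ms.

5.783 ms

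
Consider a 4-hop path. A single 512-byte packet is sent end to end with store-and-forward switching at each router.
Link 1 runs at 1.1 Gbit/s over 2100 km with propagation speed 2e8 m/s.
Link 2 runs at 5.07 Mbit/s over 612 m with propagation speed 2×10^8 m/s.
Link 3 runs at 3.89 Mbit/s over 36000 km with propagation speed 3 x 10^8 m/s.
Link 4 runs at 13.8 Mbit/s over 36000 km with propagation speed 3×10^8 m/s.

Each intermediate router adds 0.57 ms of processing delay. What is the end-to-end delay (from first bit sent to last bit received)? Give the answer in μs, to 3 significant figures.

L = 512 × 8 = 4096 bits.
Transmission delays (L/R per hop): 3.72364, 807.89, 1052.96, 296.812 μs; sum = 2161.38 μs.
Propagation delays (d/s per hop): 10500, 3.06, 120000, 120000 μs; sum = 250503 μs.
Processing at 3 router(s): 3 × 0.57 ms = 1710 μs.
End-to-end = 254000 μs.

254000 μs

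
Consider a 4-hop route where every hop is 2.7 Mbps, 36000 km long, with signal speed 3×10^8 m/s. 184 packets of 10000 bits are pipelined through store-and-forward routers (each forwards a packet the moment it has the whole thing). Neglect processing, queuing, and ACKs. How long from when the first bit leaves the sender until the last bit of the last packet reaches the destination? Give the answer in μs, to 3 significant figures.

1170000 μs

Per-hop transmission t_tx = L/R = 10000/2700000 = 3703.7 μs.
Per-hop propagation t_prop = 36000000/300000000 = 120000 μs.
Pipeline fill: first packet needs 4·t_tx to clear all hops; remaining 183 packets each add one t_tx.
Total = (4+184-1)·t_tx + 4·t_prop = 187·3703.7 + 4·120000 = 1170000 μs.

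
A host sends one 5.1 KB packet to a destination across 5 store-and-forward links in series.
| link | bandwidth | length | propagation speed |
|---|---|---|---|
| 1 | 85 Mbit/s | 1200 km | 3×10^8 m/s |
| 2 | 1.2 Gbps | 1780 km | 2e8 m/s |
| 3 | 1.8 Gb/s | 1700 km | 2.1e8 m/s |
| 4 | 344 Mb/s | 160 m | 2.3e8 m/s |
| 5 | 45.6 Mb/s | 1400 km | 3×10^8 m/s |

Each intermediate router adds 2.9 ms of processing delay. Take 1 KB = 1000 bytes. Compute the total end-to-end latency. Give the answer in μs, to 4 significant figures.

38810 μs

L = 40800 bits.
Transmission delays (L/R per hop): 480, 34, 22.6667, 118.605, 894.737 μs; sum = 1550.01 μs.
Propagation delays (d/s per hop): 4000, 8900, 8095.24, 0.695652, 4666.67 μs; sum = 25662.6 μs.
Processing at 4 router(s): 4 × 2.9 ms = 11600 μs.
End-to-end = 38810 μs.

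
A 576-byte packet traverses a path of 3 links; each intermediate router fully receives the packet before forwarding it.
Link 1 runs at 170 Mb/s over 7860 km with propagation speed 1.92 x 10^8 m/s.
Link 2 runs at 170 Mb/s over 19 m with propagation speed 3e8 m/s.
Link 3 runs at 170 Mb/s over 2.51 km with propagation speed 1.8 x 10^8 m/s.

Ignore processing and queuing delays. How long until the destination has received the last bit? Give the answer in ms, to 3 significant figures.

41.0 ms

L = 576 × 8 = 4608 bits.
Transmission delay per hop = L/R = 4608/170000000 = 0.0271059 ms; 3 hops → 0.0813176 ms.
Propagation delays (d/s per hop): 40.9375, 6.33333e-05, 0.0139444 ms; sum = 40.9515 ms.
End-to-end = 41.0 ms.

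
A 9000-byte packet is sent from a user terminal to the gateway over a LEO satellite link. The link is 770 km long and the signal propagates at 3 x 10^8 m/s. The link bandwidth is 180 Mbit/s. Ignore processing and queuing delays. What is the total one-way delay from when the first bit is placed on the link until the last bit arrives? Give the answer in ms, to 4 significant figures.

2.967 ms

L = 9000 × 8 = 72000 bits.
Transmission delay = L/R = 72000 / 180000000 = 0.4 ms.
Propagation delay = d/s = 770000 m / 300000000 m/s = 2.56667 ms.
Total = 2.967 ms.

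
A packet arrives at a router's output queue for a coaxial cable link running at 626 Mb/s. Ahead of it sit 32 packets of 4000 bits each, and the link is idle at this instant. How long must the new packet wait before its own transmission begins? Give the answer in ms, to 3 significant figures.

0.204 ms

Each queued packet: L/R = 4000/626000000 = 0.00638978 ms.
32 queued → 0.204473 ms.
Queuing delay = 0.204 ms.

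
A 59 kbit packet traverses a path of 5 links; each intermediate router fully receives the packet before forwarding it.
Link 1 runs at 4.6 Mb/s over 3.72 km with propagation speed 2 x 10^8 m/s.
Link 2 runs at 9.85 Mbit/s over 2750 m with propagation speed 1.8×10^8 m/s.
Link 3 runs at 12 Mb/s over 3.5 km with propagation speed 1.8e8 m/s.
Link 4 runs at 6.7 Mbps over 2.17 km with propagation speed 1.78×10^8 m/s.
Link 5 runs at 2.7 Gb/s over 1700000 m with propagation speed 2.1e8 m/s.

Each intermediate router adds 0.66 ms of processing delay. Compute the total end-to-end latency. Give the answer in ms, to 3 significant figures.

43.4 ms

L = 59000 bits.
Transmission delays (L/R per hop): 12.8261, 5.98985, 4.91667, 8.80597, 0.0218519 ms; sum = 32.5604 ms.
Propagation delays (d/s per hop): 0.0186, 0.0152778, 0.0194444, 0.012191, 8.09524 ms; sum = 8.16075 ms.
Processing at 4 router(s): 4 × 0.66 ms = 2.64 ms.
End-to-end = 43.4 ms.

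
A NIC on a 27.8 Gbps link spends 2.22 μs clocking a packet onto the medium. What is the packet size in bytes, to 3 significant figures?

L = R × t_tx = 27800000000 b/s × 2.22e-06 s = 61716 bits.
In bytes: 61716 / 8 = 7710 bytes.

7710 bytes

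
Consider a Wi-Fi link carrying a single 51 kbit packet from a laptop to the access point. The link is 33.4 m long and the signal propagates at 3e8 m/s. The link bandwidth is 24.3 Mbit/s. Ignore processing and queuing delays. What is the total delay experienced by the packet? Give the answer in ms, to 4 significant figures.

2.099 ms

L = 51000 bits.
Transmission delay = L/R = 51000 / 24300000 = 2.09877 ms.
Propagation delay = d/s = 33.4 m / 300000000 m/s = 0.000111333 ms.
Total = 2.099 ms.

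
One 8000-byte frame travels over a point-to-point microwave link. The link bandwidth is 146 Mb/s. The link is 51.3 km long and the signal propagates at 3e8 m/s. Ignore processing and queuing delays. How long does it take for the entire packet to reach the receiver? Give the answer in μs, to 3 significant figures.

L = 8000 × 8 = 64000 bits.
Transmission delay = L/R = 64000 / 146000000 = 438.356 μs.
Propagation delay = d/s = 51300 m / 300000000 m/s = 171 μs.
Total = 609 μs.

609 μs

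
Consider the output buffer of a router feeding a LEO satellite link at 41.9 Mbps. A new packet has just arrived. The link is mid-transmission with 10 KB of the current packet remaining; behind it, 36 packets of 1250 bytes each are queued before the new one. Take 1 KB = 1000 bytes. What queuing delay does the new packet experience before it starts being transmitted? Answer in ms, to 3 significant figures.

Each queued packet: L/R = 10000/41900000 = 0.238663 ms.
36 queued → 8.59189 ms.
Plus remaining 80000 bits of current packet: 1.90931 ms.
Queuing delay = 10.5 ms.

10.5 ms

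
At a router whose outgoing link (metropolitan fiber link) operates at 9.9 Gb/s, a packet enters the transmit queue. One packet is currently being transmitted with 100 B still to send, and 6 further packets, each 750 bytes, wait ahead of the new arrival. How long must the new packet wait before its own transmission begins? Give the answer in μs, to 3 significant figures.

3.72 μs

Each queued packet: L/R = 6000/9900000000 = 0.606061 μs.
6 queued → 3.63636 μs.
Plus remaining 800 bits of current packet: 0.0808081 μs.
Queuing delay = 3.72 μs.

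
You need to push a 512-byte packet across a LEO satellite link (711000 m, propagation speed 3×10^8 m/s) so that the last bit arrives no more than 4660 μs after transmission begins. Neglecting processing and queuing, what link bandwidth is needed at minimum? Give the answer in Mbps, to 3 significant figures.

L = 4096 bits.
Propagation delay = 711000 / 300000000 = 2370 μs.
Transmission budget = 4660 − 2370 = 2290 μs.
R ≥ L / t_tx = 4096 bits / 0.00229 s = 1.79 Mbps.

1.79 Mbps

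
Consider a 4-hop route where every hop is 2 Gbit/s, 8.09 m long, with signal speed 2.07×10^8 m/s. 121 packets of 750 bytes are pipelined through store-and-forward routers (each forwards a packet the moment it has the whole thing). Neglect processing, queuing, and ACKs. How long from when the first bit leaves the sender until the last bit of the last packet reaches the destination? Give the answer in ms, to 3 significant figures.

Per-hop transmission t_tx = L/R = 6000/2000000000 = 0.003 ms.
Per-hop propagation t_prop = 8.09/2.07e+08 = 3.90821e-05 ms.
Pipeline fill: first packet needs 4·t_tx to clear all hops; remaining 120 packets each add one t_tx.
Total = (4+121-1)·t_tx + 4·t_prop = 124·0.003 + 4·3.90821e-05 = 0.372 ms.

0.372 ms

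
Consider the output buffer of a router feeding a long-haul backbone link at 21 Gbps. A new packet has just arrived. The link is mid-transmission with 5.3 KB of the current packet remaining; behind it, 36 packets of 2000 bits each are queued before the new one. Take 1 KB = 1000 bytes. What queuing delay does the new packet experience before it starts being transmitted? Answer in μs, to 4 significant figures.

5.448 μs

Each queued packet: L/R = 2000/21000000000 = 0.0952381 μs.
36 queued → 3.42857 μs.
Plus remaining 42400 bits of current packet: 2.01905 μs.
Queuing delay = 5.448 μs.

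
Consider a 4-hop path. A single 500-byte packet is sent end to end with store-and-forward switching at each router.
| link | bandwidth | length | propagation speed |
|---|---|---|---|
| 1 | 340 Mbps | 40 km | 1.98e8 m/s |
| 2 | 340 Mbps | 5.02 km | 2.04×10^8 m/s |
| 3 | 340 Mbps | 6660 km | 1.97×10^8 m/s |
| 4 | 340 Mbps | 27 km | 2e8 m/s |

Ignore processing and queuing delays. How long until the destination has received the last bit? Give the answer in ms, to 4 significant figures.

L = 500 × 8 = 4000 bits.
Transmission delay per hop = L/R = 4000/340000000 = 0.0117647 ms; 4 hops → 0.0470588 ms.
Propagation delays (d/s per hop): 0.20202, 0.0246078, 33.8071, 0.135 ms; sum = 34.1687 ms.
End-to-end = 34.22 ms.

34.22 ms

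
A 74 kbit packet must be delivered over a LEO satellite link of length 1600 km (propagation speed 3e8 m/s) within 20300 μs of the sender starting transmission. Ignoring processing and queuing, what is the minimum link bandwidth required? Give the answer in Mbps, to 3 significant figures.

Propagation delay = 1600000 / 300000000 = 5333.33 μs.
Transmission budget = 20300 − 5333.33 = 14966.7 μs.
R ≥ L / t_tx = 74000 bits / 0.0149667 s = 4.94 Mbps.

4.94 Mbps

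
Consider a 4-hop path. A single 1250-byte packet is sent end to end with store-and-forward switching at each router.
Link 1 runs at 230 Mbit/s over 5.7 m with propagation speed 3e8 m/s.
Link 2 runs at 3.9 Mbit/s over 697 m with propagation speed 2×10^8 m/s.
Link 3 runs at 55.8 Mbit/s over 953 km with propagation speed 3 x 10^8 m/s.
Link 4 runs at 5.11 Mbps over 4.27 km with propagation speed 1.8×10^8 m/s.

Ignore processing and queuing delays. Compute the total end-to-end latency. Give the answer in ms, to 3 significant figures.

L = 1250 × 8 = 10000 bits.
Transmission delays (L/R per hop): 0.0434783, 2.5641, 0.179211, 1.95695 ms; sum = 4.74374 ms.
Propagation delays (d/s per hop): 1.9e-05, 0.003485, 3.17667, 0.0237222 ms; sum = 3.20389 ms.
End-to-end = 7.95 ms.

7.95 ms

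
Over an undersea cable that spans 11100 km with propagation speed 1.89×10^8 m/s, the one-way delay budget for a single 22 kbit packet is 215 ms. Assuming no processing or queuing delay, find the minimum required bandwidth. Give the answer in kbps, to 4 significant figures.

140.8 kbps

Propagation delay = 11100000 / 189000000 = 58.7302 ms.
Transmission budget = 215 − 58.7302 = 156.27 ms.
R ≥ L / t_tx = 22000 bits / 0.15627 s = 140.8 kbps.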